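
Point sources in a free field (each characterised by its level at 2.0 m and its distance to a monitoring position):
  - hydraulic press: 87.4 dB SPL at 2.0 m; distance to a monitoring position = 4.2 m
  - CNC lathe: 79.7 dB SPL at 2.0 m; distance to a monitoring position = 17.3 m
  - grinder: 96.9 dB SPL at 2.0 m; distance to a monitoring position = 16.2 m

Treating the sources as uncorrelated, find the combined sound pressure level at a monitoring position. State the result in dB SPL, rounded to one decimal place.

First find each source's level at the receiver (point-source: −20·log₁₀(r/r_ref)), then combine on an intensity basis.
hydraulic press: 87.4 − 20·log₁₀(4.2/2.0) = 87.4 − 6.44 = 80.96 dB SPL.
CNC lathe: 79.7 − 20·log₁₀(17.3/2.0) = 79.7 − 18.74 = 60.96 dB SPL.
grinder: 96.9 − 20·log₁₀(16.2/2.0) = 96.9 − 18.17 = 78.73 dB SPL.
Σ 10^(L/10) = 2.005e+08 → L_total = 10·log₁₀(2.005e+08) = 83.02 dB SPL.

83.0 dB SPL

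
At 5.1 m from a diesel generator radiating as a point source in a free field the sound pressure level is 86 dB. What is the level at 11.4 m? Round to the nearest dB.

Spherical spreading from a point source gives a 20·log₁₀(r₂/r₁) drop.
L₂ = 86 − 20·log₁₀(11.4/5.1) = 86 − 6.987 = 79.01 dB.

79 dB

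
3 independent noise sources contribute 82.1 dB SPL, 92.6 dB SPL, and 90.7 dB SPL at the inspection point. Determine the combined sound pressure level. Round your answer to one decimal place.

95.0 dB SPL

For uncorrelated sources the intensities add, so convert each level to linear form, sum, and take 10·log₁₀ of the total.
Σ 10^(L/10) = 10^(82.1/10) + 10^(92.6/10) + 10^(90.7/10) = 3.157e+09.
L_total = 10·log₁₀(3.157e+09) = 94.99 dB SPL.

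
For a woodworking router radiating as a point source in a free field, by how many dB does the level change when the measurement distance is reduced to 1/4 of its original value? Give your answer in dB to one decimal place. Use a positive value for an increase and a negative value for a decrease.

Point-source spreading: ΔL = −20·log₁₀(r₂/r₁).
ΔL = −20·log₁₀(0.25) = +12.04 dB.

+12.0 dB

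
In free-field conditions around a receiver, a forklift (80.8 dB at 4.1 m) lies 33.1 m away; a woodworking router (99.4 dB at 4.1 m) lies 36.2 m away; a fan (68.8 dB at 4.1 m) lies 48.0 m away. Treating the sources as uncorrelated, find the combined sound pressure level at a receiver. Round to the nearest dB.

81 dB

Apply inverse-square spreading to bring every level to the receiver, then sum 10^(L/10).
forklift: 80.8 − 20·log₁₀(33.1/4.1) = 80.8 − 18.14 = 62.66 dB.
woodworking router: 99.4 − 20·log₁₀(36.2/4.1) = 99.4 − 18.92 = 80.48 dB.
fan: 68.8 − 20·log₁₀(48.0/4.1) = 68.8 − 21.37 = 47.43 dB.
Σ 10^(L/10) = 1.136e+08 → L_total = 10·log₁₀(1.136e+08) = 80.55 dB.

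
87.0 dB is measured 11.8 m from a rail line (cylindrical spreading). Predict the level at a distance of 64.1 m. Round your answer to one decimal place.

Cylindrical spreading from a line source gives a 10·log₁₀(r₂/r₁) drop.
L₂ = 87.0 − 10·log₁₀(64.1/11.8) = 87.0 − 7.350 = 79.65 dB.

79.7 dB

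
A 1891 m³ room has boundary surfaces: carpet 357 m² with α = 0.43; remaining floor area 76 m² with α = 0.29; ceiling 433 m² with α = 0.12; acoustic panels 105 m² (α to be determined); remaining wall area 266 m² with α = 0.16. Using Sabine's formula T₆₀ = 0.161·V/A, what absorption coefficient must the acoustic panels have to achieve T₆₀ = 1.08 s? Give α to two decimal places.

0.11

A = 0.161·V/T₆₀ = 0.161·1891/1.08 = 281.90 m² sabins.
Absorption from the other surfaces = 357·0.43 + 76·0.29 + 433·0.12 + 266·0.16 = 270.07 m², so the acoustic panels must supply 11.83 m² over 105 m².
α = 11.83/105 = 0.113.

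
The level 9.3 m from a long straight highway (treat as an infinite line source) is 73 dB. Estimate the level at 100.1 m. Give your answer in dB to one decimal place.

62.7 dB

For a line source, L₂ = L₁ − 10·log₁₀(r₂/r₁).
L₂ = 73 − 10·log₁₀(100.1/9.3) = 73 − 10.320 = 62.68 dB.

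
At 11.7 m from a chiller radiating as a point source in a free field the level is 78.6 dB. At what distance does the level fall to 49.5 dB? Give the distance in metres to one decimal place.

The 29.1 dB drop corresponds to a distance ratio of 10^(29.1/20) for a point source.
r₂ = 11.7·10^((78.6−49.5)/20) = 11.7·10^(29.1/20) = 333.57 m.

333.6 m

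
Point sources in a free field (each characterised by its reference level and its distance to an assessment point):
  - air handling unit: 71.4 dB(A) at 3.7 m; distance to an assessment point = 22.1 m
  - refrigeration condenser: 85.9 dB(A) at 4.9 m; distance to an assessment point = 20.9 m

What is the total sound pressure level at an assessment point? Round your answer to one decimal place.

73.4 dB(A)

First find each source's level at the receiver (point-source: −20·log₁₀(r/r_ref)), then combine on an intensity basis.
air handling unit: 71.4 − 20·log₁₀(22.1/3.7) = 71.4 − 15.52 = 55.88 dB(A).
refrigeration condenser: 85.9 − 20·log₁₀(20.9/4.9) = 85.9 − 12.60 = 73.30 dB(A).
Σ 10^(L/10) = 2.177e+07 → L_total = 10·log₁₀(2.177e+07) = 73.38 dB(A).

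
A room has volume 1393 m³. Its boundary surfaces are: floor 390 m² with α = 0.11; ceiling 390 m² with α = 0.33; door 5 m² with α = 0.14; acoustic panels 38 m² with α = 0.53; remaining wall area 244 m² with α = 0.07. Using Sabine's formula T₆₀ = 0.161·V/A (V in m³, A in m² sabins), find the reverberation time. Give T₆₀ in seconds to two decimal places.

Summing Sᵢαᵢ: 390·0.11 + 390·0.33 + 5·0.14 + 38·0.53 + 244·0.07 = 209.52 m².
T₆₀ = 0.161 × 1393 / 209.52 = 1.070 s.

1.07 s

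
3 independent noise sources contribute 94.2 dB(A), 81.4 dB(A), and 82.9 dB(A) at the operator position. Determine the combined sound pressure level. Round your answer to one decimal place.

94.7 dB(A)

Incoherent sources combine by intensity addition: L_total = 10·log₁₀(Σ 10^(L_i/10)).
Σ 10^(L/10) = 10^(94.2/10) + 10^(81.4/10) + 10^(82.9/10) = 2.963e+09.
L_total = 10·log₁₀(2.963e+09) = 94.72 dB(A).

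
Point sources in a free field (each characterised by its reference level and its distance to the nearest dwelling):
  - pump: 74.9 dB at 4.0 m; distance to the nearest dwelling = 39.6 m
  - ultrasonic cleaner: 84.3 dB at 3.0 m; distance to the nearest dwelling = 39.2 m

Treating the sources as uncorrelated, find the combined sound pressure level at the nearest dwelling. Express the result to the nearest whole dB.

63 dB

Propagate each source to the receiver with L = L_ref − 20·log₁₀(r/r_ref), then add intensities.
pump: 74.9 − 20·log₁₀(39.6/4.0) = 74.9 − 19.91 = 54.99 dB.
ultrasonic cleaner: 84.3 − 20·log₁₀(39.2/3.0) = 84.3 − 22.32 = 61.98 dB.
Σ 10^(L/10) = 1.892e+06 → L_total = 10·log₁₀(1.892e+06) = 62.77 dB.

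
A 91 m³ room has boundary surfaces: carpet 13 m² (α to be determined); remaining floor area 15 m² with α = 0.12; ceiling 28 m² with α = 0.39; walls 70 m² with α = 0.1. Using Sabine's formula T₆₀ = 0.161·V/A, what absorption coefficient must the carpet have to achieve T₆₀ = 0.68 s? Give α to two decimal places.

Required total absorption A = 0.161·91/0.68 = 21.55 m².
Absorption from the other surfaces = 15·0.12 + 28·0.39 + 70·0.1 = 19.72 m², so the carpet must supply 1.83 m² over 13 m².
α = 1.83/13 = 0.140.

0.14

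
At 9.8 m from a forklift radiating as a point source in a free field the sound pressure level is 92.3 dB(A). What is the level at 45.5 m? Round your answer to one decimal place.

Point-source attenuation: ΔL = 20·log₁₀(r₂/r₁) = 20·log₁₀(45.5/9.8) = 13.336 dB.
L₂ = 92.3 − 20·log₁₀(45.5/9.8) = 92.3 − 13.336 = 78.96 dB(A).

79.0 dB(A)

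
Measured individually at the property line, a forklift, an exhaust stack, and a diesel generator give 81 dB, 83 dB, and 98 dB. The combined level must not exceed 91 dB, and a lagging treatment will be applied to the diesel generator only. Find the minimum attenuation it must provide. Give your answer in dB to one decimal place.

Fixed contribution from the other sources: Σ 10^(L/10) = 10^(81/10) + 10^(83/10) = 3.254e+08 (85.12 dB).
The limit corresponds to 10^(91/10) = 1.259e+09; subtracting the fixed part leaves 9.335e+08 for the diesel generator, i.e. 89.70 dB.
Required insertion loss = 98 − 89.70 = 8.30 dB.

8.3 dB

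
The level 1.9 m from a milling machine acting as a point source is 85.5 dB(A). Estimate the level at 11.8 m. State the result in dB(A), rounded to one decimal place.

For a point source, L₂ = L₁ − 20·log₁₀(r₂/r₁).
L₂ = 85.5 − 20·log₁₀(11.8/1.9) = 85.5 − 15.863 = 69.64 dB(A).

69.6 dB(A)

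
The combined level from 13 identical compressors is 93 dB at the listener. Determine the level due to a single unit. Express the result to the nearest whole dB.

13 equal contributions raise the level by 10·log₁₀ 13 = 11.139 dB, so each unit alone gives 93 − 11.139.

82 dB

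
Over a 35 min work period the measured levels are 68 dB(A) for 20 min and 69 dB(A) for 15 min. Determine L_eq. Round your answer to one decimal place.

The energy average is taken in the linear domain: L_eq = 10·log₁₀[(Σ tᵢ·10^(Lᵢ/10))/T], T = 35 min.
Σ tᵢ·10^(Lᵢ/10) = 20·10^(68/10) + 15·10^(69/10) = 2.453e+08.
L_eq = 10·log₁₀(2.453e+08/35) = 68.46 dB(A).

68.5 dB(A)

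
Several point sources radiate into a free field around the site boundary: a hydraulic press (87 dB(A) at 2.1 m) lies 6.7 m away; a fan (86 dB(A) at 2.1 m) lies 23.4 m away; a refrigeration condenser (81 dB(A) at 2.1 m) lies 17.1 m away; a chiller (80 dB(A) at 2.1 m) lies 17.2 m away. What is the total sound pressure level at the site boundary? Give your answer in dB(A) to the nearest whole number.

77 dB(A)

Propagate each source to the receiver with L = L_ref − 20·log₁₀(r/r_ref), then add intensities.
hydraulic press: 87 − 20·log₁₀(6.7/2.1) = 87 − 10.08 = 76.92 dB(A).
fan: 86 − 20·log₁₀(23.4/2.1) = 86 − 20.94 = 65.06 dB(A).
refrigeration condenser: 81 − 20·log₁₀(17.1/2.1) = 81 − 18.22 = 62.78 dB(A).
chiller: 80 − 20·log₁₀(17.2/2.1) = 80 − 18.27 = 61.73 dB(A).
Σ 10^(L/10) = 5.583e+07 → L_total = 10·log₁₀(5.583e+07) = 77.47 dB(A).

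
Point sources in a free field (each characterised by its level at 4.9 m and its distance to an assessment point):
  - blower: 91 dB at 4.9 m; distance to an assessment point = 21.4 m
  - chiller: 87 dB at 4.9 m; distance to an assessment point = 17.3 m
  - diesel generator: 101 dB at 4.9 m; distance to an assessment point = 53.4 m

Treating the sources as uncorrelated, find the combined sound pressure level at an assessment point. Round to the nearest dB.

83 dB

First find each source's level at the receiver (point-source: −20·log₁₀(r/r_ref)), then combine on an intensity basis.
blower: 91 − 20·log₁₀(21.4/4.9) = 91 − 12.80 = 78.20 dB.
chiller: 87 − 20·log₁₀(17.3/4.9) = 87 − 10.96 = 76.04 dB.
diesel generator: 101 − 20·log₁₀(53.4/4.9) = 101 − 20.75 = 80.25 dB.
Σ 10^(L/10) = 2.122e+08 → L_total = 10·log₁₀(2.122e+08) = 83.27 dB.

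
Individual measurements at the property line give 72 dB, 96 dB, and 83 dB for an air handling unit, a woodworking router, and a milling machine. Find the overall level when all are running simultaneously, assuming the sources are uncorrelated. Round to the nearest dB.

96 dB

For uncorrelated sources the intensities add, so convert each level to linear form, sum, and take 10·log₁₀ of the total.
Σ 10^(L/10) = 10^(72/10) + 10^(96/10) + 10^(83/10) = 4.196e+09.
L_total = 10·log₁₀(4.196e+09) = 96.23 dB.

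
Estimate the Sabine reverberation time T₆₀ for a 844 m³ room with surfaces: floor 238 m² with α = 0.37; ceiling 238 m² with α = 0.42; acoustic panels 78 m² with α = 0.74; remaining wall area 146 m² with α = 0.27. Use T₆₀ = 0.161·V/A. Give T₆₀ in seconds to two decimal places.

Total absorption A = 238·0.37 + 238·0.42 + 78·0.74 + 146·0.27 = 285.16 m² sabins.
T₆₀ = 0.161·V/A = 0.161·844/285.16 = 0.477 s.

0.48 s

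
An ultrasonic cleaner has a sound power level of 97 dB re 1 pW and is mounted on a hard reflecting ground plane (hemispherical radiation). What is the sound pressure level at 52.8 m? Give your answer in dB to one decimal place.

L_p = L_w − 10·log₁₀(2π·r²) with r = 52.8 m.
2π·r² = 1.752e+04 m², 10·log₁₀ of that is 42.434 dB.
L_p = 97 − 42.434 = 54.57 dB.

54.6 dB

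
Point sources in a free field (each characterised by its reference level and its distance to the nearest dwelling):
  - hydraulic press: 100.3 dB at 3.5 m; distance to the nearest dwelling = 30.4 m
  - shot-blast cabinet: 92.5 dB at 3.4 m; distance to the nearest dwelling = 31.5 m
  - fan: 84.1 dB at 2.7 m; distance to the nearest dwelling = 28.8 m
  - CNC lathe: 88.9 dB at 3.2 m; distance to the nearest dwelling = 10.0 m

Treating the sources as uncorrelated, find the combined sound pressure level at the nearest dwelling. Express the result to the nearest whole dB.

Apply inverse-square spreading to bring every level to the receiver, then sum 10^(L/10).
hydraulic press: 100.3 − 20·log₁₀(30.4/3.5) = 100.3 − 18.78 = 81.52 dB.
shot-blast cabinet: 92.5 − 20·log₁₀(31.5/3.4) = 92.5 − 19.34 = 73.16 dB.
fan: 84.1 − 20·log₁₀(28.8/2.7) = 84.1 − 20.56 = 63.54 dB.
CNC lathe: 88.9 − 20·log₁₀(10.0/3.2) = 88.9 − 9.90 = 79.00 dB.
Σ 10^(L/10) = 2.445e+08 → L_total = 10·log₁₀(2.445e+08) = 83.88 dB.

84 dB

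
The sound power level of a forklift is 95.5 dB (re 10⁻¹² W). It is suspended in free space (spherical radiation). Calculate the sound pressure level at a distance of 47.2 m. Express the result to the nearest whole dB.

Free-field spherical radiation: L_p = L_w − 10·log₁₀(4π·r²), r = 47.2 m.
4π·r² = 2.8e+04 m², 10·log₁₀ of that is 44.471 dB.
L_p = 95.5 − 44.471 = 51.03 dB.

51 dB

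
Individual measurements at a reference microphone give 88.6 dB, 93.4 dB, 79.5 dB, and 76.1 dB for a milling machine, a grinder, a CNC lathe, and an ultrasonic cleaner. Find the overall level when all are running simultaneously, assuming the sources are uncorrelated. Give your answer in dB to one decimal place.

Incoherent sources combine by intensity addition: L_total = 10·log₁₀(Σ 10^(L_i/10)).
Σ 10^(L/10) = 10^(88.6/10) + 10^(93.4/10) + 10^(79.5/10) + 10^(76.1/10) = 3.042e+09.
L_total = 10·log₁₀(3.042e+09) = 94.83 dB.

94.8 dB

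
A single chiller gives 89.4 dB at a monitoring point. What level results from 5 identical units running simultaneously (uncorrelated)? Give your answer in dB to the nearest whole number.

96 dB

With 5 equal, uncorrelated contributions the intensity is 5× that of one unit, giving a rise of 10·log₁₀ 5.
L_total = 89.4 + 10·log₁₀(5) = 89.4 + 6.990 = 96.39 dB.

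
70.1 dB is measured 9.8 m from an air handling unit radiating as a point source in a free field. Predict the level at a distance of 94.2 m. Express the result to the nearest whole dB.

Point-source attenuation: ΔL = 20·log₁₀(r₂/r₁) = 20·log₁₀(94.2/9.8) = 19.656 dB.
L₂ = 70.1 − 20·log₁₀(94.2/9.8) = 70.1 − 19.656 = 50.44 dB.

50 dB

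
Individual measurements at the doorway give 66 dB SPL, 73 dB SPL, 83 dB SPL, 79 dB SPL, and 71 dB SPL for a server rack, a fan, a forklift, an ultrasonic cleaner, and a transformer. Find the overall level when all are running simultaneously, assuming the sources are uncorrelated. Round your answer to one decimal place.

Incoherent sources combine by intensity addition: L_total = 10·log₁₀(Σ 10^(L_i/10)).
Σ 10^(L/10) = 10^(66/10) + 10^(73/10) + 10^(83/10) + 10^(79/10) + 10^(71/10) = 3.155e+08.
L_total = 10·log₁₀(3.155e+08) = 84.99 dB SPL.

85.0 dB SPL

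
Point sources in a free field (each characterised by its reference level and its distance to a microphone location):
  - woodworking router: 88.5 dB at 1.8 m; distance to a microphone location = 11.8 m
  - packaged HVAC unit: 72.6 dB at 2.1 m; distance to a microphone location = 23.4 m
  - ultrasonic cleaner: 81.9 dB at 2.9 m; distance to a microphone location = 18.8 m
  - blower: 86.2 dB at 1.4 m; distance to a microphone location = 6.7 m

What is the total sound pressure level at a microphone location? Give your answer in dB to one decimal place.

Propagate each source to the receiver with L = L_ref − 20·log₁₀(r/r_ref), then add intensities.
woodworking router: 88.5 − 20·log₁₀(11.8/1.8) = 88.5 − 16.33 = 72.17 dB.
packaged HVAC unit: 72.6 − 20·log₁₀(23.4/2.1) = 72.6 − 20.94 = 51.66 dB.
ultrasonic cleaner: 81.9 − 20·log₁₀(18.8/2.9) = 81.9 − 16.24 = 65.66 dB.
blower: 86.2 − 20·log₁₀(6.7/1.4) = 86.2 − 13.60 = 72.60 dB.
Σ 10^(L/10) = 3.851e+07 → L_total = 10·log₁₀(3.851e+07) = 75.86 dB.

75.9 dB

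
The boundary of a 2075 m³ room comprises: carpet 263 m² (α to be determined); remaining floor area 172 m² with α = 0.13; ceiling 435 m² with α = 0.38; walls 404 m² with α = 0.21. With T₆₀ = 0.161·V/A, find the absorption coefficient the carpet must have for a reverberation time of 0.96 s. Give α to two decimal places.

0.29

Required total absorption A = 0.161·2075/0.96 = 347.99 m².
Absorption from the other surfaces = 172·0.13 + 435·0.38 + 404·0.21 = 272.50 m², so the carpet must supply 75.49 m² over 263 m².
α = 75.49/263 = 0.287.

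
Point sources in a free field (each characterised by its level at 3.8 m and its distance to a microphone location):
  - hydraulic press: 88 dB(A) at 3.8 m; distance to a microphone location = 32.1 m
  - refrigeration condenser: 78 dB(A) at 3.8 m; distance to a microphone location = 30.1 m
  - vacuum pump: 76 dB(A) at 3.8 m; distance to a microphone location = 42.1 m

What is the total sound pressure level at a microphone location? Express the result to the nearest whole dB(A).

First find each source's level at the receiver (point-source: −20·log₁₀(r/r_ref)), then combine on an intensity basis.
hydraulic press: 88 − 20·log₁₀(32.1/3.8) = 88 − 18.53 = 69.47 dB(A).
refrigeration condenser: 78 − 20·log₁₀(30.1/3.8) = 78 − 17.98 = 60.02 dB(A).
vacuum pump: 76 − 20·log₁₀(42.1/3.8) = 76 − 20.89 = 55.11 dB(A).
Σ 10^(L/10) = 1.017e+07 → L_total = 10·log₁₀(1.017e+07) = 70.07 dB(A).

70 dB(A)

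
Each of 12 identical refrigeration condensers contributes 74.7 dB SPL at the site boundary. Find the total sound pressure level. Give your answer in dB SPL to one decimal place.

N identical incoherent sources raise the level by 10·log₁₀ N.
L_total = 74.7 + 10·log₁₀(12) = 74.7 + 10.792 = 85.49 dB SPL.

85.5 dB SPL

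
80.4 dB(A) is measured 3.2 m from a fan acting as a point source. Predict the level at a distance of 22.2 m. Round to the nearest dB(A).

64 dB(A)

Spherical spreading from a point source gives a 20·log₁₀(r₂/r₁) drop.
L₂ = 80.4 − 20·log₁₀(22.2/3.2) = 80.4 − 16.824 = 63.58 dB(A).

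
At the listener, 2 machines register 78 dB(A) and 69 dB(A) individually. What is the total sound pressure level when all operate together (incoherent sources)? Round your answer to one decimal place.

For uncorrelated sources the intensities add, so convert each level to linear form, sum, and take 10·log₁₀ of the total.
Σ 10^(L/10) = 10^(78/10) + 10^(69/10) = 7.104e+07.
L_total = 10·log₁₀(7.104e+07) = 78.51 dB(A).

78.5 dB(A)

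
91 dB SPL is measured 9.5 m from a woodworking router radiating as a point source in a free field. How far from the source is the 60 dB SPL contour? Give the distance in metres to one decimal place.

337.1 m

For a point source L₁ − L₂ = 20·log₁₀(r₂/r₁), so r₂ = r₁·10^((L₁−L₂)/20).
r₂ = 9.5·10^((91−60)/20) = 9.5·10^(31.0/20) = 337.07 m.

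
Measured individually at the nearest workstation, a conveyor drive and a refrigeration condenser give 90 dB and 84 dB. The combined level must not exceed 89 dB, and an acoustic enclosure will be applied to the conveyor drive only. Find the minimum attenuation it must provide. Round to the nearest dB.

3 dB

The untreated sources together contribute 10^(84/10) = 2.512e+08, i.e. 84.00 dB.
To meet 89 dB overall, the treated conveyor drive may contribute at most 10^(89/10) − 2.512e+08 = 5.431e+08, i.e. 87.35 dB.
Required insertion loss = 90 − 87.35 = 2.65 dB.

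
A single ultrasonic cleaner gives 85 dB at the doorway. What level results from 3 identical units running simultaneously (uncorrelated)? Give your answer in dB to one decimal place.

L_total = L₁ + 10·log₁₀ N for N identical incoherent sources.
L_total = 85 + 10·log₁₀(3) = 85 + 4.771 = 89.77 dB.

89.8 dB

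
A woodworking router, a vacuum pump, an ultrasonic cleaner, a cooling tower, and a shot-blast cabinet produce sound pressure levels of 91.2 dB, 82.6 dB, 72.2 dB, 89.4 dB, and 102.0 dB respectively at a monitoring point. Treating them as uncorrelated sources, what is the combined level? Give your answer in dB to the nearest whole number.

For uncorrelated sources the intensities add, so convert each level to linear form, sum, and take 10·log₁₀ of the total.
Σ 10^(L/10) = 10^(91.2/10) + 10^(82.6/10) + 10^(72.2/10) + 10^(89.4/10) + 10^(102.0/10) = 1.824e+10.
L_total = 10·log₁₀(1.824e+10) = 102.61 dB.

103 dB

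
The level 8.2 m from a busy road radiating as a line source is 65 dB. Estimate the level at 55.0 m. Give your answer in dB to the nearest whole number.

57 dB

Line-source attenuation: ΔL = 10·log₁₀(r₂/r₁) = 10·log₁₀(55.0/8.2) = 8.265 dB.
L₂ = 65 − 10·log₁₀(55.0/8.2) = 65 − 8.265 = 56.73 dB.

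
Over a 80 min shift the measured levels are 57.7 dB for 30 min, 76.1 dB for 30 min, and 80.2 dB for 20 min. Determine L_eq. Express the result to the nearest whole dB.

Weight each interval's intensity by its duration and average over T = 80 min:
Σ tᵢ·10^(Lᵢ/10) = 30·10^(57.7/10) + 30·10^(76.1/10) + 20·10^(80.2/10) = 3.334e+09.
L_eq = 10·log₁₀(3.334e+09/80) = 76.20 dB.

76 dB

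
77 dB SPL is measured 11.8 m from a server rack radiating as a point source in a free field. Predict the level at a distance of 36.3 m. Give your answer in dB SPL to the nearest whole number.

67 dB SPL

Spherical spreading from a point source gives a 20·log₁₀(r₂/r₁) drop.
L₂ = 77 − 20·log₁₀(36.3/11.8) = 77 − 9.760 = 67.24 dB SPL.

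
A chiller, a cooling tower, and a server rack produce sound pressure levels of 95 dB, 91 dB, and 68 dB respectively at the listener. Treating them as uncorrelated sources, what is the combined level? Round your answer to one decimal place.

Incoherent sources combine by intensity addition: L_total = 10·log₁₀(Σ 10^(L_i/10)).
Σ 10^(L/10) = 10^(95/10) + 10^(91/10) + 10^(68/10) = 4.428e+09.
L_total = 10·log₁₀(4.428e+09) = 96.46 dB.

96.5 dB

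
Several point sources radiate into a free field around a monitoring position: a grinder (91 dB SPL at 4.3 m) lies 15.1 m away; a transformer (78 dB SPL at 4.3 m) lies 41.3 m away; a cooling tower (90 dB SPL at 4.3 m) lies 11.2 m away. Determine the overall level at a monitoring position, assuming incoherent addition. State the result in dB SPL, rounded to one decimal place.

84.0 dB SPL

First find each source's level at the receiver (point-source: −20·log₁₀(r/r_ref)), then combine on an intensity basis.
grinder: 91 − 20·log₁₀(15.1/4.3) = 91 − 10.91 = 80.09 dB SPL.
transformer: 78 − 20·log₁₀(41.3/4.3) = 78 − 19.65 = 58.35 dB SPL.
cooling tower: 90 − 20·log₁₀(11.2/4.3) = 90 − 8.31 = 81.69 dB SPL.
Σ 10^(L/10) = 2.502e+08 → L_total = 10·log₁₀(2.502e+08) = 83.98 dB SPL.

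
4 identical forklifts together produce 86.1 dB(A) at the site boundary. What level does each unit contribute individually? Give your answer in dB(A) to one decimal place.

80.1 dB(A)

Dividing the total intensity by 4 lowers the level by 10·log₁₀ 4 = 6.021 dB: L₁ = 86.1 − 6.021.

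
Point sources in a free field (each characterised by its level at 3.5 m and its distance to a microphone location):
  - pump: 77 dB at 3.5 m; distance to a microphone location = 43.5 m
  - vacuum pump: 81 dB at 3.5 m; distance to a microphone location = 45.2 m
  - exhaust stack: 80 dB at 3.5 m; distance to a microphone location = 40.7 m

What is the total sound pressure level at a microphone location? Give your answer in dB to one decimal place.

Propagate each source to the receiver with L = L_ref − 20·log₁₀(r/r_ref), then add intensities.
pump: 77 − 20·log₁₀(43.5/3.5) = 77 − 21.89 = 55.11 dB.
vacuum pump: 81 − 20·log₁₀(45.2/3.5) = 81 − 22.22 = 58.78 dB.
exhaust stack: 80 − 20·log₁₀(40.7/3.5) = 80 − 21.31 = 58.69 dB.
Σ 10^(L/10) = 1.819e+06 → L_total = 10·log₁₀(1.819e+06) = 62.60 dB.

62.6 dB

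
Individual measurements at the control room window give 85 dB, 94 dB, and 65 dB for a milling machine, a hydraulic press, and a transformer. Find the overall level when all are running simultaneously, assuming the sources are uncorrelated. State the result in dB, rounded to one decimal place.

94.5 dB

For uncorrelated sources the intensities add, so convert each level to linear form, sum, and take 10·log₁₀ of the total.
Σ 10^(L/10) = 10^(85/10) + 10^(94/10) + 10^(65/10) = 2.831e+09.
L_total = 10·log₁₀(2.831e+09) = 94.52 dB.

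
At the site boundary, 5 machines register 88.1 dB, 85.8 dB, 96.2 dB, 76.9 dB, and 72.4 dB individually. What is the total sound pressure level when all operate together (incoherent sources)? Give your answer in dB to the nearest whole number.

97 dB

For uncorrelated sources the intensities add, so convert each level to linear form, sum, and take 10·log₁₀ of the total.
Σ 10^(L/10) = 10^(88.1/10) + 10^(85.8/10) + 10^(96.2/10) + 10^(76.9/10) + 10^(72.4/10) = 5.261e+09.
L_total = 10·log₁₀(5.261e+09) = 97.21 dB.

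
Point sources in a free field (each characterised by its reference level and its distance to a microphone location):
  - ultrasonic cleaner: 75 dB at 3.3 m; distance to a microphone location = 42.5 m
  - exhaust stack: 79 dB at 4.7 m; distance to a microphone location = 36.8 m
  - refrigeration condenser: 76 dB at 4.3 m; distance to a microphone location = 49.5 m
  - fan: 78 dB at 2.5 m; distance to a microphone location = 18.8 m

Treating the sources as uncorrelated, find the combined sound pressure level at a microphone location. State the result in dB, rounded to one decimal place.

First find each source's level at the receiver (point-source: −20·log₁₀(r/r_ref)), then combine on an intensity basis.
ultrasonic cleaner: 75 − 20·log₁₀(42.5/3.3) = 75 − 22.20 = 52.80 dB.
exhaust stack: 79 − 20·log₁₀(36.8/4.7) = 79 − 17.87 = 61.13 dB.
refrigeration condenser: 76 − 20·log₁₀(49.5/4.3) = 76 − 21.22 = 54.78 dB.
fan: 78 − 20·log₁₀(18.8/2.5) = 78 − 17.52 = 60.48 dB.
Σ 10^(L/10) = 2.903e+06 → L_total = 10·log₁₀(2.903e+06) = 64.63 dB.

64.6 dB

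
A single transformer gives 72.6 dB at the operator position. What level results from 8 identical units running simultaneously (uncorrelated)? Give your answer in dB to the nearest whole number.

With 8 equal, uncorrelated contributions the intensity is 8× that of one unit, giving a rise of 10·log₁₀ 8.
L_total = 72.6 + 10·log₁₀(8) = 72.6 + 9.031 = 81.63 dB.

82 dB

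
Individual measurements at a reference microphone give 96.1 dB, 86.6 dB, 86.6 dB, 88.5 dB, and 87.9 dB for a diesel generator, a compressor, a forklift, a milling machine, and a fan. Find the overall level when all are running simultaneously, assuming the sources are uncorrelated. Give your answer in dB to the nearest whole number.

98 dB

Incoherent sources combine by intensity addition: L_total = 10·log₁₀(Σ 10^(L_i/10)).
Σ 10^(L/10) = 10^(96.1/10) + 10^(86.6/10) + 10^(86.6/10) + 10^(88.5/10) + 10^(87.9/10) = 6.313e+09.
L_total = 10·log₁₀(6.313e+09) = 98.00 dB.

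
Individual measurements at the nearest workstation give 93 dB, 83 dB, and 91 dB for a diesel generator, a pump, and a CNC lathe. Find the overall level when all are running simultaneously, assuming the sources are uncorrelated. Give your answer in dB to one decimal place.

95.4 dB

For uncorrelated sources the intensities add, so convert each level to linear form, sum, and take 10·log₁₀ of the total.
Σ 10^(L/10) = 10^(93/10) + 10^(83/10) + 10^(91/10) = 3.454e+09.
L_total = 10·log₁₀(3.454e+09) = 95.38 dB.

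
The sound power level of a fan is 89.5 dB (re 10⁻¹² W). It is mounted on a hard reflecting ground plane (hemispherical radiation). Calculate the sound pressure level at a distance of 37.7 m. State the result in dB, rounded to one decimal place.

L_p = L_w − 10·log₁₀(2π·r²) with r = 37.7 m.
2π·r² = 8930 m², 10·log₁₀ of that is 39.509 dB.
L_p = 89.5 − 39.509 = 49.99 dB.

50.0 dB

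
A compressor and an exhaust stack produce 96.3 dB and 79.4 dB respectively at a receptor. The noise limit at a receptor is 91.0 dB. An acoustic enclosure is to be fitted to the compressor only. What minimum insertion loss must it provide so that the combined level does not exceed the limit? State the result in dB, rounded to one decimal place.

Everything except the compressor sums to 10^(79.4/10) = 8.710e+07 in linear terms, 79.40 dB.
The limit corresponds to 10^(91.0/10) = 1.259e+09; subtracting the fixed part leaves 1.172e+09 for the compressor, i.e. 90.69 dB.
So the compressor must be reduced from 96.3 to 90.69 dB: IL = 5.61 dB.

5.6 dB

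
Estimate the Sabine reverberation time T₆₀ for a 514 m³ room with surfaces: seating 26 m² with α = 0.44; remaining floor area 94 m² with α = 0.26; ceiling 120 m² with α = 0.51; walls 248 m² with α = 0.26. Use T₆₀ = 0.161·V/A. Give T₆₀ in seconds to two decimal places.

Total absorption A = 26·0.44 + 94·0.26 + 120·0.51 + 248·0.26 = 161.56 m² sabins.
T₆₀ = 0.161·V/A = 0.161·514/161.56 = 0.512 s.

0.51 s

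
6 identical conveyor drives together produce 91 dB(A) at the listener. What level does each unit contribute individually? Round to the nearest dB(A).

83 dB(A)

6 equal contributions raise the level by 10·log₁₀ 6 = 7.782 dB, so each unit alone gives 91 − 7.782.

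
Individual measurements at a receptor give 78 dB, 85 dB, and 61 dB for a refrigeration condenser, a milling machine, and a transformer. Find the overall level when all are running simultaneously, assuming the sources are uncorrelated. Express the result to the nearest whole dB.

Incoherent sources combine by intensity addition: L_total = 10·log₁₀(Σ 10^(L_i/10)).
Σ 10^(L/10) = 10^(78/10) + 10^(85/10) + 10^(61/10) = 3.806e+08.
L_total = 10·log₁₀(3.806e+08) = 85.80 dB.

86 dB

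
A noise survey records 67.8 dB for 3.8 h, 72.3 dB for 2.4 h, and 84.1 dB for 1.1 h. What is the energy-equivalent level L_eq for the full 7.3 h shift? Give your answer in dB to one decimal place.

76.8 dB

L_eq = 10·log₁₀[(1/T)·Σ tᵢ·10^(Lᵢ/10)] with T = 7.3 h.
Σ tᵢ·10^(Lᵢ/10) = 3.8·10^(67.8/10) + 2.4·10^(72.3/10) + 1.1·10^(84.1/10) = 3.464e+08.
L_eq = 10·log₁₀(3.464e+08/7.3) = 76.76 dB.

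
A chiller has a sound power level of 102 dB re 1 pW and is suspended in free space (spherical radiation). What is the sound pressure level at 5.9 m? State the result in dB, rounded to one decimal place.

L_p = L_w − 10·log₁₀(4π·r²) with r = 5.9 m.
4π·r² = 437.4 m², 10·log₁₀ of that is 26.409 dB.
L_p = 102 − 26.409 = 75.59 dB.

75.6 dB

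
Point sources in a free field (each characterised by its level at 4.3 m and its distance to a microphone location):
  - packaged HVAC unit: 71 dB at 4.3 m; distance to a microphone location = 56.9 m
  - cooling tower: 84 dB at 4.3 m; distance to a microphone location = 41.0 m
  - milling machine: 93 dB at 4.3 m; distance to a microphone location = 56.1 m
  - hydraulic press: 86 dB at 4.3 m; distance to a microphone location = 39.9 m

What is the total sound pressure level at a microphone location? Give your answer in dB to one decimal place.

72.8 dB

Apply inverse-square spreading to bring every level to the receiver, then sum 10^(L/10).
packaged HVAC unit: 71 − 20·log₁₀(56.9/4.3) = 71 − 22.43 = 48.57 dB.
cooling tower: 84 − 20·log₁₀(41.0/4.3) = 84 − 19.59 = 64.41 dB.
milling machine: 93 − 20·log₁₀(56.1/4.3) = 93 − 22.31 = 70.69 dB.
hydraulic press: 86 − 20·log₁₀(39.9/4.3) = 86 − 19.35 = 66.65 dB.
Σ 10^(L/10) = 1.918e+07 → L_total = 10·log₁₀(1.918e+07) = 72.83 dB.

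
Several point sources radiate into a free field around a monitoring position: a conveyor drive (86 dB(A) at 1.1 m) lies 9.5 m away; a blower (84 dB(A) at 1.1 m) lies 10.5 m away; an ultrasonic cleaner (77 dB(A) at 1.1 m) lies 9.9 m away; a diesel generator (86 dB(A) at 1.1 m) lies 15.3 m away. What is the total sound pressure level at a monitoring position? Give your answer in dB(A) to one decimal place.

70.3 dB(A)

Propagate each source to the receiver with L = L_ref − 20·log₁₀(r/r_ref), then add intensities.
conveyor drive: 86 − 20·log₁₀(9.5/1.1) = 86 − 18.73 = 67.27 dB(A).
blower: 84 − 20·log₁₀(10.5/1.1) = 84 − 19.60 = 64.40 dB(A).
ultrasonic cleaner: 77 − 20·log₁₀(9.9/1.1) = 77 − 19.08 = 57.92 dB(A).
diesel generator: 86 − 20·log₁₀(15.3/1.1) = 86 − 22.87 = 63.13 dB(A).
Σ 10^(L/10) = 1.077e+07 → L_total = 10·log₁₀(1.077e+07) = 70.32 dB(A).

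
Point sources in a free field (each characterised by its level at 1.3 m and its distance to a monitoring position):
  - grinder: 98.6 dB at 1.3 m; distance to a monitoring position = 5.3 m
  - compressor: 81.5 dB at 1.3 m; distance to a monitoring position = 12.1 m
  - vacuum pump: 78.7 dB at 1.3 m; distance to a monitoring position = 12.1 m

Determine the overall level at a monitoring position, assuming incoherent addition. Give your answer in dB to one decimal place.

Apply inverse-square spreading to bring every level to the receiver, then sum 10^(L/10).
grinder: 98.6 − 20·log₁₀(5.3/1.3) = 98.6 − 12.21 = 86.39 dB.
compressor: 81.5 − 20·log₁₀(12.1/1.3) = 81.5 − 19.38 = 62.12 dB.
vacuum pump: 78.7 − 20·log₁₀(12.1/1.3) = 78.7 − 19.38 = 59.32 dB.
Σ 10^(L/10) = 4.383e+08 → L_total = 10·log₁₀(4.383e+08) = 86.42 dB.

86.4 dB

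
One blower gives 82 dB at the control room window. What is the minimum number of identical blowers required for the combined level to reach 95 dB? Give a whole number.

Need L₁ + 10·log₁₀ N ≥ 95, i.e. log₁₀ N ≥ 1.30.
N ≥ 10^(13.0/10) = 19.953, so N = 20.

20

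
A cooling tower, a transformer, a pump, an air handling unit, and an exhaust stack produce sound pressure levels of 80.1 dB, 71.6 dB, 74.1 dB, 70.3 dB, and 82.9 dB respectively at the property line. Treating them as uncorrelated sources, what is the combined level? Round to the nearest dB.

For uncorrelated sources the intensities add, so convert each level to linear form, sum, and take 10·log₁₀ of the total.
Σ 10^(L/10) = 10^(80.1/10) + 10^(71.6/10) + 10^(74.1/10) + 10^(70.3/10) + 10^(82.9/10) = 3.482e+08.
L_total = 10·log₁₀(3.482e+08) = 85.42 dB.

85 dB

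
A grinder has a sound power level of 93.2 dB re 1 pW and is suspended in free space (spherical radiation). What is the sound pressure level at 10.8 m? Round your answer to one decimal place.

Free-field spherical radiation: L_p = L_w − 10·log₁₀(4π·r²), r = 10.8 m.
4π·r² = 1466 m², 10·log₁₀ of that is 31.661 dB.
L_p = 93.2 − 31.661 = 61.54 dB.

61.5 dB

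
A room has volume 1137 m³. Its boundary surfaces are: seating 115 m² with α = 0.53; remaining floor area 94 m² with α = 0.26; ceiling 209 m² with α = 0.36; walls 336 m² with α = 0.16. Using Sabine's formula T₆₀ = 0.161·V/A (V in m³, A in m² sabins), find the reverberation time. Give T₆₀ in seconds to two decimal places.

Total absorption A = 115·0.53 + 94·0.26 + 209·0.36 + 336·0.16 = 214.39 m² sabins.
T₆₀ = 0.161 × 1137 / 214.39 = 0.854 s.

0.85 s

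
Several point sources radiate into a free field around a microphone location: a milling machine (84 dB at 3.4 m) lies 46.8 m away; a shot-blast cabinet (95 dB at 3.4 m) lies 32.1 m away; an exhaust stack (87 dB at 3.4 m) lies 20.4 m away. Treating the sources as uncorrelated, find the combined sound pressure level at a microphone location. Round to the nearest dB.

77 dB

Propagate each source to the receiver with L = L_ref − 20·log₁₀(r/r_ref), then add intensities.
milling machine: 84 − 20·log₁₀(46.8/3.4) = 84 − 22.78 = 61.22 dB.
shot-blast cabinet: 95 − 20·log₁₀(32.1/3.4) = 95 − 19.50 = 75.50 dB.
exhaust stack: 87 − 20·log₁₀(20.4/3.4) = 87 − 15.56 = 71.44 dB.
Σ 10^(L/10) = 5.072e+07 → L_total = 10·log₁₀(5.072e+07) = 77.05 dB.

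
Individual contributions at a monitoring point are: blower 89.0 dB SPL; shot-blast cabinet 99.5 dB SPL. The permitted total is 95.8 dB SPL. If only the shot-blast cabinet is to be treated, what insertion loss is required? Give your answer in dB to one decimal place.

4.7 dB

The untreated sources together contribute 10^(89.0/10) = 7.943e+08, i.e. 89.00 dB SPL.
The limit corresponds to 10^(95.8/10) = 3.802e+09; subtracting the fixed part leaves 3.008e+09 for the shot-blast cabinet, i.e. 94.78 dB SPL.
So the shot-blast cabinet must be reduced from 99.5 to 94.78 dB SPL: IL = 4.72 dB.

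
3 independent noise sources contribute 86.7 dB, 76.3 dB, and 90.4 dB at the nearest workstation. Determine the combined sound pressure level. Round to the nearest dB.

Incoherent sources combine by intensity addition: L_total = 10·log₁₀(Σ 10^(L_i/10)).
Σ 10^(L/10) = 10^(86.7/10) + 10^(76.3/10) + 10^(90.4/10) = 1.607e+09.
L_total = 10·log₁₀(1.607e+09) = 92.06 dB.

92 dB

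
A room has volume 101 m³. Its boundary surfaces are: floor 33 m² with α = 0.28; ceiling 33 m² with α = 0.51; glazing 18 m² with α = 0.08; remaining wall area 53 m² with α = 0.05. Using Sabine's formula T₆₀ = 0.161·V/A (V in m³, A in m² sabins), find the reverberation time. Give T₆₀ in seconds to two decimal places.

0.54 s

Total absorption A = 33·0.28 + 33·0.51 + 18·0.08 + 53·0.05 = 30.16 m² sabins.
T₆₀ = 0.161·V/A = 0.161·101/30.16 = 0.539 s.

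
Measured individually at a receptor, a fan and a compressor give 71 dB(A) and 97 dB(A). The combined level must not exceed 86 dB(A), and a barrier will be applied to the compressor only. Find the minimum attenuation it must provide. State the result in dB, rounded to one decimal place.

Fixed contribution from the other source: Σ 10^(L/10) = 10^(71/10) = 1.259e+07 (71.00 dB(A)).
The limit corresponds to 10^(86/10) = 3.981e+08; subtracting the fixed part leaves 3.855e+08 for the compressor, i.e. 85.86 dB(A).
So the compressor must be reduced from 97 to 85.86 dB(A): IL = 11.14 dB.

11.1 dB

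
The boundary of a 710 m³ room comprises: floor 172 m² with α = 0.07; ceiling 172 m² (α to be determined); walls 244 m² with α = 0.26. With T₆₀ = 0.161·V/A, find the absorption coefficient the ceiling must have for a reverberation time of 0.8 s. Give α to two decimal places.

0.39

Required total absorption A = 0.161·710/0.8 = 142.89 m².
Absorption from the other surfaces = 172·0.07 + 244·0.26 = 75.48 m², so the ceiling must supply 67.41 m² over 172 m².
α = 67.41/172 = 0.392.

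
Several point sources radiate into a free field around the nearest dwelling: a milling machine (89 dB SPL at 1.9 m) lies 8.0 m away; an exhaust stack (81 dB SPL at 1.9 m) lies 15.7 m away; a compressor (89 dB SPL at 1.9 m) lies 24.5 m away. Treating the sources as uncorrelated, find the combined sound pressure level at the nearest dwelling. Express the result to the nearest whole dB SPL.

77 dB SPL

Propagate each source to the receiver with L = L_ref − 20·log₁₀(r/r_ref), then add intensities.
milling machine: 89 − 20·log₁₀(8.0/1.9) = 89 − 12.49 = 76.51 dB SPL.
exhaust stack: 81 − 20·log₁₀(15.7/1.9) = 81 − 18.34 = 62.66 dB SPL.
compressor: 89 − 20·log₁₀(24.5/1.9) = 89 − 22.21 = 66.79 dB SPL.
Σ 10^(L/10) = 5.143e+07 → L_total = 10·log₁₀(5.143e+07) = 77.11 dB SPL.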